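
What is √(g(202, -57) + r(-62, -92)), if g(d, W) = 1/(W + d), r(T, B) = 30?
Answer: √630895/145 ≈ 5.4779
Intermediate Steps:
√(g(202, -57) + r(-62, -92)) = √(1/(-57 + 202) + 30) = √(1/145 + 30) = √(4351/145) = √630895/145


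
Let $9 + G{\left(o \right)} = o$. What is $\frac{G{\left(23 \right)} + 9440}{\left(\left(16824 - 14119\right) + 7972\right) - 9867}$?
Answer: $\frac{4727}{405} \approx 11.672$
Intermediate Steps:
$G{\left(o \right)} = -9 + o$
$\frac{G{\left(23 \right)} + 9440}{\left(\left(16824 - 14119\right) + 7972\right) - 9867} = \frac{\left(-9 + 23\right) + 9440}{\left(\left(16824 - 14119\right) + 7972\right) - 9867} = \frac{14 + 9440}{\left(2705 + 7972\right) - 9867} = \frac{9454}{10677 - 9867} = \frac{9454}{810} = 9454 \cdot \frac{1}{810} = \frac{4727}{405}$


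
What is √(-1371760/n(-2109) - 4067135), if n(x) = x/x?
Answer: I*√5438895 ≈ 2332.1*I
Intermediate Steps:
n(x) = 1
√(-1371760/n(-2109) - 4067135) = √(-1371760/1 - 4067135) = √(-1371760*1 - 4067135) = √(-1371760 - 4067135) = √(-5438895) = I*√5438895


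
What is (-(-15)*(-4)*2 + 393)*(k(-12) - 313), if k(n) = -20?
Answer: -90909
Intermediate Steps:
(-(-15)*(-4)*2 + 393)*(k(-12) - 313) = (-(-15)*(-4)*2 + 393)*(-20 - 313) = (-5*12*2 + 393)*(-333) = (-60*2 + 393)*(-333) = (-120 + 393)*(-333) = 273*(-333) = -90909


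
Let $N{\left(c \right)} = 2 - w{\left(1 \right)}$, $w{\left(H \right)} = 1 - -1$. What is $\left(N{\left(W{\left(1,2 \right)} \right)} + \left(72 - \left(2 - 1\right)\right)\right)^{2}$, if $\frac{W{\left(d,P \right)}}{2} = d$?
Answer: $5041$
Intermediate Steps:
$W{\left(d,P \right)} = 2 d$
$w{\left(H \right)} = 2$ ($w{\left(H \right)} = 1 + 1 = 2$)
$N{\left(c \right)} = 0$ ($N{\left(c \right)} = 2 - 2 = 0$)
$\left(N{\left(W{\left(1,2 \right)} \right)} + \left(72 - \left(2 - 1\right)\right)\right)^{2} = \left(0 + \left(72 - \left(2 - 1\right)\right)\right)^{2} = \left(0 + \left(72 - 1\right)\right)^{2} = \left(0 + 71\right)^{2} = 71^{2} = 5041$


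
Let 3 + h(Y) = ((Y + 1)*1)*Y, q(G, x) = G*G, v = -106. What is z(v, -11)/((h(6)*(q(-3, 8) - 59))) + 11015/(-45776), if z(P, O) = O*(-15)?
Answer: -967743/2975440 ≈ -0.32524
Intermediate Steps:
z(P, O) = -15*O
q(G, x) = G²
h(Y) = -3 + Y*(1 + Y) (h(Y) = -3 + ((Y + 1)*1)*Y = -3 + ((1 + Y)*1)*Y = -3 + (1 + Y)*Y = -3 + Y*(1 + Y))
z(v, -11)/((h(6)*(q(-3, 8) - 59))) + 11015/(-45776) = (-15*(-11))/(((-3 + 6 + 6²)*((-3)² - 59))) + 11015/(-45776) = 165/(((-3 + 6 + 36)*(9 - 59))) + 11015*(-1/45776) = 165/((39*(-50))) - 11015/45776 = 165/(-1950) - 11015/45776 = 165*(-1/1950) - 11015/45776 = -11/130 - 11015/45776 = -967743/2975440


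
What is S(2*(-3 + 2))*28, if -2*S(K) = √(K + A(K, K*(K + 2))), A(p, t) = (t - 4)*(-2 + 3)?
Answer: -14*I*√6 ≈ -34.293*I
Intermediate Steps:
A(p, t) = -4 + t (A(p, t) = (-4 + t)*1 = -4 + t)
S(K) = -√(-4 + K + K*(2 + K))/2 (S(K) = -√(K + (-4 + K*(K + 2)))/2 = -√(K + (-4 + K*(2 + K)))/2 = -√(-4 + K + K*(2 + K))/2)
S(2*(-3 + 2))*28 = -√(-4 + 2*(-3 + 2) + (2*(-3 + 2))*(2 + 2*(-3 + 2)))/2*28 = -√(-4 + 2*(-1) + (2*(-1))*(2 + 2*(-1)))/2*28 = -√(-4 - 2 - 2*(2 - 2))/2*28 = -√(-4 - 2 - 2*0)/2*28 = -√(-4 - 2 + 0)/2*28 = -I*√6/2*28 = -14*I*√6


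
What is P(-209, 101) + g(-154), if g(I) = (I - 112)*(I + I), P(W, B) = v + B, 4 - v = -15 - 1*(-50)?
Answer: 81998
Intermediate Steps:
v = -31 (v = 4 - (-15 - 1*(-50)) = 4 - (-15 + 50) = 4 - 1*35 = 4 - 35 = -31)
P(W, B) = -31 + B
g(I) = 2*I*(-112 + I) (g(I) = (-112 + I)*(2*I) = 2*I*(-112 + I))
P(-209, 101) + g(-154) = (-31 + 101) + 2*(-154)*(-112 - 154) = 70 + 2*(-154)*(-266) = 70 + 81928 = 81998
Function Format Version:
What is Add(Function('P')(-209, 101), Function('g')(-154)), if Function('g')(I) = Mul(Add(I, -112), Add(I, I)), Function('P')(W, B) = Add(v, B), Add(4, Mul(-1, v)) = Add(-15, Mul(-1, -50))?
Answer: 81998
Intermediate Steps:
v = -31 (v = Add(4, Mul(-1, Add(-15, Mul(-1, -50)))) = Add(4, Mul(-1, Add(-15, 50))) = Add(4, Mul(-1, 35)) = Add(4, -35) = -31)
Function('P')(W, B) = Add(-31, B)
Function('g')(I) = Mul(2, I, Add(-112, I)) (Function('g')(I) = Mul(Add(-112, I), Mul(2, I)) = Mul(2, I, Add(-112, I)))
Add(Function('P')(-209, 101), Function('g')(-154)) = Add(Add(-31, 101), Mul(2, -154, Add(-112, -154))) = Add(70, Mul(2, -154, -266)) = Add(70, 81928) = 81998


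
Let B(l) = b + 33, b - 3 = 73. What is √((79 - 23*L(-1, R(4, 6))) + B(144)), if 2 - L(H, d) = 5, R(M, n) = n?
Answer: √257 ≈ 16.031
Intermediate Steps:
b = 76 (b = 3 + 73 = 76)
L(H, d) = -3 (L(H, d) = 2 - 1*5 = 2 - 5 = -3)
B(l) = 109 (B(l) = 76 + 33 = 109)
√((79 - 23*L(-1, R(4, 6))) + B(144)) = √((79 - 23*(-3)) + 109) = √((79 + 69) + 109) = √(148 + 109) = √257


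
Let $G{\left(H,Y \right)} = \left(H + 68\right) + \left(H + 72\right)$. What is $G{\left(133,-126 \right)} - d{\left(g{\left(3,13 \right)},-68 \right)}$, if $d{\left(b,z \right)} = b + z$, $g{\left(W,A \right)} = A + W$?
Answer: $458$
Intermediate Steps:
$G{\left(H,Y \right)} = 140 + 2 H$ ($G{\left(H,Y \right)} = \left(68 + H\right) + \left(72 + H\right) = 140 + 2 H$)
$G{\left(133,-126 \right)} - d{\left(g{\left(3,13 \right)},-68 \right)} = \left(140 + 2 \cdot 133\right) - \left(\left(13 + 3\right) - 68\right) = \left(140 + 266\right) - \left(16 - 68\right) = 406 - -52 = 406 + 52 = 458$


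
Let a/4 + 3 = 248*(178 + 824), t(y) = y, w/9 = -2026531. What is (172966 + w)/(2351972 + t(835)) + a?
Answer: 2338606213591/2352807 ≈ 9.9396e+5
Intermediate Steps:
w = -18238779 (w = 9*(-2026531) = -18238779)
a = 993972 (a = -12 + 4*(248*(178 + 824)) = -12 + 4*(248*1002) = -12 + 4*248496 = -12 + 993984 = 993972)
(172966 + w)/(2351972 + t(835)) + a = (172966 - 18238779)/(2351972 + 835) + 993972 = -18065813/2352807 + 993972 = 2338606213591/2352807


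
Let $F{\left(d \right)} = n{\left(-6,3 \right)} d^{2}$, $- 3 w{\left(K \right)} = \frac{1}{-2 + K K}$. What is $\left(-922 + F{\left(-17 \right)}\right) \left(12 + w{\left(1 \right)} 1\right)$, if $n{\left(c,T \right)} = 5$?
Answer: $\frac{19351}{3} \approx 6450.3$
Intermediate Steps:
$w{\left(K \right)} = - \frac{1}{3 \left(-2 + K^{2}\right)}$ ($w{\left(K \right)} = - \frac{1}{3 \left(-2 + K K\right)} = - \frac{1}{3 \left(-2 + K^{2}\right)}$)
$F{\left(d \right)} = 5 d^{2}$
$\left(-922 + F{\left(-17 \right)}\right) \left(12 + w{\left(1 \right)} 1\right) = \left(-922 + 5 \left(-17\right)^{2}\right) \left(12 + - \frac{1}{-6 + 3 \cdot 1^{2}} \cdot 1\right) = \left(-922 + 5 \cdot 289\right) \left(12 + - \frac{1}{-6 + 3 \cdot 1} \cdot 1\right) = \left(-922 + 1445\right) \left(12 + - \frac{1}{-6 + 3} \cdot 1\right) = 523 \left(12 + - \frac{1}{-3} \cdot 1\right) = 523 \left(12 + \left(-1\right) \left(- \frac{1}{3}\right) 1\right) = 523 \left(12 + \frac{1}{3} \cdot 1\right) = 523 \left(12 + \frac{1}{3}\right) = 523 \cdot \frac{37}{3} = \frac{19351}{3}$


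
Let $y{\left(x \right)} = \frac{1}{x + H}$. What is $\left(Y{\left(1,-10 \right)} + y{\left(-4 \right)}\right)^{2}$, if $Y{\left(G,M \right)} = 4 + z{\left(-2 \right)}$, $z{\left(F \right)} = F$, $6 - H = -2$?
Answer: $\frac{81}{16} \approx 5.0625$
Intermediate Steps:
$H = 8$ ($H = 6 - -2 = 6 + 2 = 8$)
$y{\left(x \right)} = \frac{1}{8 + x}$ ($y{\left(x \right)} = \frac{1}{x + 8} = \frac{1}{8 + x}$)
$Y{\left(G,M \right)} = 2$ ($Y{\left(G,M \right)} = 4 - 2 = 2$)
$\left(Y{\left(1,-10 \right)} + y{\left(-4 \right)}\right)^{2} = \left(2 + \frac{1}{8 - 4}\right)^{2} = \left(2 + \frac{1}{4}\right)^{2} = \left(\frac{9}{4}\right)^{2} = \frac{81}{16}$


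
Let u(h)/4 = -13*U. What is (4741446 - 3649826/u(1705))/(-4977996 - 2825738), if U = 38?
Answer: -4686373561/7710089192 ≈ -0.60782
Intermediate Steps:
u(h) = -1976 (u(h) = 4*(-13*38) = 4*(-494) = -1976)
(4741446 - 3649826/u(1705))/(-4977996 - 2825738) = (4741446 - 3649826/(-1976))/(-4977996 - 2825738) = (4741446 - 3649826*(-1/1976))/(-7803734) = (4741446 + 1824913/988)*(-1/7803734) = (4686373561/988)*(-1/7803734) = -4686373561/7710089192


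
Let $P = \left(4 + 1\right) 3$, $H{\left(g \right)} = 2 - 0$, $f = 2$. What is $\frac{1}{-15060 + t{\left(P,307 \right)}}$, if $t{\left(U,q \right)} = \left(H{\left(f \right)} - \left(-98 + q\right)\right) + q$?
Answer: $- \frac{1}{14960} \approx -6.6845 \cdot 10^{-5}$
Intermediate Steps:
$H{\left(g \right)} = 2$ ($H{\left(g \right)} = 2 + 0 = 2$)
$P = 15$ ($P = 5 \cdot 3 = 15$)
$t{\left(U,q \right)} = 100$ ($t{\left(U,q \right)} = \left(2 - \left(-98 + q\right)\right) + q = \left(100 - q\right) + q = 100$)
$\frac{1}{-15060 + t{\left(P,307 \right)}} = \frac{1}{-15060 + 100} = \frac{1}{-14960} = - \frac{1}{14960}$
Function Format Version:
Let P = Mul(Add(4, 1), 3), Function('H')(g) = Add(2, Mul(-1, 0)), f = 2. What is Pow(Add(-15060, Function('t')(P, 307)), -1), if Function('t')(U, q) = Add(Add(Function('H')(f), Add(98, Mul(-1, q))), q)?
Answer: Rational(-1, 14960) ≈ -6.6845e-5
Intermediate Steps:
Function('H')(g) = 2 (Function('H')(g) = Add(2, 0) = 2)
P = 15 (P = Mul(5, 3) = 15)
Function('t')(U, q) = 100 (Function('t')(U, q) = Add(Add(2, Add(98, Mul(-1, q))), q) = Add(Add(100, Mul(-1, q)), q) = 100)
Pow(Add(-15060, Function('t')(P, 307)), -1) = Pow(Add(-15060, 100), -1) = Pow(-14960, -1) = Rational(-1, 14960)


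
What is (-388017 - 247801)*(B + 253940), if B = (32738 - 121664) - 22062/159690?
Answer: -2792413425792194/26615 ≈ -1.0492e+11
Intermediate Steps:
B = -2366769167/26615 (B = -88926 - 22062*1/159690 = -88926 - 3677/26615 = -2366769167/26615 ≈ -88926.)
(-388017 - 247801)*(B + 253940) = (-388017 - 247801)*(-2366769167/26615 + 253940) = -635818*4391843933/26615 = -2792413425792194/26615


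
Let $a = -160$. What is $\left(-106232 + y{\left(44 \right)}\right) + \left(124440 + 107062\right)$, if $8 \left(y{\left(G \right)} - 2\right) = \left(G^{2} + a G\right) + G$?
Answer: $\frac{249279}{2} \approx 1.2464 \cdot 10^{5}$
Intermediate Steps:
$y{\left(G \right)} = 2 - \frac{159 G}{8} + \frac{G^{2}}{8}$ ($y{\left(G \right)} = 2 + \frac{\left(G^{2} - 160 G\right) + G}{8} = 2 + \frac{G^{2} - 159 G}{8} = 2 + \left(- \frac{159 G}{8} + \frac{G^{2}}{8}\right) = 2 - \frac{159 G}{8} + \frac{G^{2}}{8}$)
$\left(-106232 + y{\left(44 \right)}\right) + \left(124440 + 107062\right) = \left(-106232 + \left(2 - \frac{1749}{2} + \frac{44^{2}}{8}\right)\right) + \left(124440 + 107062\right) = \left(-106232 + \left(2 - \frac{1749}{2} + \frac{1}{8} \cdot 1936\right)\right) + 231502 = \left(-106232 + \left(2 - \frac{1749}{2} + 242\right)\right) + 231502 = \left(-106232 - \frac{1261}{2}\right) + 231502 = - \frac{213725}{2} + 231502 = \frac{249279}{2}$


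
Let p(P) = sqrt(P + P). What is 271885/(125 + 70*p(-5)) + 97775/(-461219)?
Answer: 11395270740/21677293 - 761278*I*sqrt(10)/2585 ≈ 525.68 - 931.29*I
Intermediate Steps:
p(P) = sqrt(2)*sqrt(P) (p(P) = sqrt(2*P) = sqrt(2)*sqrt(P))
271885/(125 + 70*p(-5)) + 97775/(-461219) = 271885/(125 + 70*(sqrt(2)*sqrt(-5))) + 97775/(-461219) = 271885/(125 + 70*(sqrt(2)*(I*sqrt(5)))) + 97775*(-1/461219) = 271885/(125 + 70*(I*sqrt(10))) - 97775/461219 = 271885/(125 + 70*I*sqrt(10)) - 97775/461219 = -97775/461219 + 271885/(125 + 70*I*sqrt(10))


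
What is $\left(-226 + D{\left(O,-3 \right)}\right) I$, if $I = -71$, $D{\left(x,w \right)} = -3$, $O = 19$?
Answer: $16259$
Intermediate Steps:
$\left(-226 + D{\left(O,-3 \right)}\right) I = \left(-226 - 3\right) \left(-71\right) = \left(-229\right) \left(-71\right) = 16259$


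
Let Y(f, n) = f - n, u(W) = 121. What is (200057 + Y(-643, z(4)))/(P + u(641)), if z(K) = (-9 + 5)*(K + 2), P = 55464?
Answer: 199438/55585 ≈ 3.5880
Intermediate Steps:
z(K) = -8 - 4*K (z(K) = -4*(2 + K) = -8 - 4*K)
(200057 + Y(-643, z(4)))/(P + u(641)) = (200057 + (-643 - (-8 - 4*4)))/(55464 + 121) = (200057 + (-643 - (-8 - 16)))/55585 = (200057 + (-643 - 1*(-24)))*(1/55585) = (200057 + (-643 + 24))*(1/55585) = (200057 - 619)*(1/55585) = 199438*(1/55585) = 199438/55585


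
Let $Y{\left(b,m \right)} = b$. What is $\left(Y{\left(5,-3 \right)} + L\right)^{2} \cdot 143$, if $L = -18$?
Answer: $24167$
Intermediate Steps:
$\left(Y{\left(5,-3 \right)} + L\right)^{2} \cdot 143 = \left(5 - 18\right)^{2} \cdot 143 = \left(-13\right)^{2} \cdot 143 = 169 \cdot 143 = 24167$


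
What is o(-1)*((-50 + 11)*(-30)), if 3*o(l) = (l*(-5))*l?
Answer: -1950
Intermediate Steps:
o(l) = -5*l²/3 (o(l) = ((l*(-5))*l)/3 = ((-5*l)*l)/3 = (-5*l²)/3 = -5*l²/3)
o(-1)*((-50 + 11)*(-30)) = (-5/3*(-1)²)*((-50 + 11)*(-30)) = (-5/3*1)*(-39*(-30)) = -5/3*1170 = -1950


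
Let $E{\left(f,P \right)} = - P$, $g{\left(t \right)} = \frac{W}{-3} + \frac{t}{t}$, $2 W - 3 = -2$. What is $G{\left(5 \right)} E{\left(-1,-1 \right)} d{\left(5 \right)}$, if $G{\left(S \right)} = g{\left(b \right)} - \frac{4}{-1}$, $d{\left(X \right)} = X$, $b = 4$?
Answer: $\frac{145}{6} \approx 24.167$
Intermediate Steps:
$W = \frac{1}{2}$ ($W = \frac{3}{2} + \frac{1}{2} \left(-2\right) = \frac{3}{2} - 1 = \frac{1}{2} \approx 0.5$)
$g{\left(t \right)} = \frac{5}{6}$ ($g{\left(t \right)} = \frac{1}{2 \left(-3\right)} + \frac{t}{t} = \frac{1}{2} \left(- \frac{1}{3}\right) + 1 = - \frac{1}{6} + 1 = \frac{5}{6}$)
$G{\left(S \right)} = \frac{29}{6}$ ($G{\left(S \right)} = \frac{5}{6} - \frac{4}{-1} = \frac{5}{6} - 4 \left(-1\right) = \frac{5}{6} - -4 = \frac{5}{6} + 4 = \frac{29}{6}$)
$G{\left(5 \right)} E{\left(-1,-1 \right)} d{\left(5 \right)} = \frac{29 \left(\left(-1\right) \left(-1\right)\right)}{6} \cdot 5 = \frac{29}{6} \cdot 1 \cdot 5 = \frac{29}{6} \cdot 5 = \frac{145}{6}$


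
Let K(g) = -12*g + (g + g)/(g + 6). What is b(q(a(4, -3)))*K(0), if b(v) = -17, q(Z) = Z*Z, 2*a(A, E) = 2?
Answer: 0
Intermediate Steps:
a(A, E) = 1 (a(A, E) = (1/2)*2 = 1)
q(Z) = Z**2
K(g) = -12*g + 2*g/(6 + g) (K(g) = -12*g + (2*g)/(6 + g) = -12*g + 2*g/(6 + g))
b(q(a(4, -3)))*K(0) = -(-34)*0*(35 + 6*0)/(6 + 0) = -(-34)*0*(35 + 0)/6 = -(-34)*0*35/6 = -17*0 = 0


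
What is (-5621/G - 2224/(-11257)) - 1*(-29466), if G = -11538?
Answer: 3827229252065/129883266 ≈ 29467.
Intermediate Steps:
(-5621/G - 2224/(-11257)) - 1*(-29466) = (-5621/(-11538) - 2224/(-11257)) - 1*(-29466) = (-5621*(-1/11538) - 2224*(-1/11257)) + 29466 = (5621/11538 + 2224/11257) + 29466 = 88936109/129883266 + 29466 = 3827229252065/129883266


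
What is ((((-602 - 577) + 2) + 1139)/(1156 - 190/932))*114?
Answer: -2018712/538601 ≈ -3.7481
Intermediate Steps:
((((-602 - 577) + 2) + 1139)/(1156 - 190/932))*114 = (((-1179 + 2) + 1139)/(1156 - 190*1/932))*114 = ((-1177 + 1139)/(1156 - 95/466))*114 = -38/538601/466*114 = -38*466/538601*114 = -17708/538601*114 = -2018712/538601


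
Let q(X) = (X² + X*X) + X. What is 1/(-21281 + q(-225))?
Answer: 1/79744 ≈ 1.2540e-5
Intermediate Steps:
q(X) = X + 2*X² (q(X) = (X² + X²) + X = 2*X² + X = X + 2*X²)
1/(-21281 + q(-225)) = 1/(-21281 - 225*(1 + 2*(-225))) = 1/(-21281 - 225*(1 - 450)) = 1/(-21281 - 225*(-449)) = 1/(-21281 + 101025) = 1/79744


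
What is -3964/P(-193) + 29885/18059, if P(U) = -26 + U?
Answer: 78130691/3954921 ≈ 19.755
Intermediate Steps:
-3964/P(-193) + 29885/18059 = -3964/(-26 - 193) + 29885/18059 = -3964/(-219) + 29885*(1/18059) = -3964*(-1/219) + 29885/18059 = 3964/219 + 29885/18059 = 78130691/3954921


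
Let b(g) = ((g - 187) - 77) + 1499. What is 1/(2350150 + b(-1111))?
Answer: 1/2350274 ≈ 4.2548e-7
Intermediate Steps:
b(g) = 1235 + g (b(g) = ((-187 + g) - 77) + 1499 = (-264 + g) + 1499 = 1235 + g)
1/(2350150 + b(-1111)) = 1/(2350150 + (1235 - 1111)) = 1/(2350150 + 124) = 1/2350274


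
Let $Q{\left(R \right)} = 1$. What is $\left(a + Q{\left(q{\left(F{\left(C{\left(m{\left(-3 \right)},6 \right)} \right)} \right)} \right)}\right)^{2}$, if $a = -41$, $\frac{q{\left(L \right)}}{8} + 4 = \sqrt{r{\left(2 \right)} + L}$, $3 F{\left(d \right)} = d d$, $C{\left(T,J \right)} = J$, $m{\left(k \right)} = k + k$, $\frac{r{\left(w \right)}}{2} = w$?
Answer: $1600$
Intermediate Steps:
$r{\left(w \right)} = 2 w$
$m{\left(k \right)} = 2 k$
$F{\left(d \right)} = \frac{d^{2}}{3}$ ($F{\left(d \right)} = \frac{d d}{3} = \frac{d^{2}}{3}$)
$q{\left(L \right)} = -32 + 8 \sqrt{4 + L}$ ($q{\left(L \right)} = -32 + 8 \sqrt{2 \cdot 2 + L} = -32 + 8 \sqrt{4 + L}$)
$\left(a + Q{\left(q{\left(F{\left(C{\left(m{\left(-3 \right)},6 \right)} \right)} \right)} \right)}\right)^{2} = \left(-41 + 1\right)^{2} = \left(-40\right)^{2} = 1600$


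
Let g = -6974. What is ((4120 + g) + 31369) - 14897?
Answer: 13618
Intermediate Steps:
((4120 + g) + 31369) - 14897 = ((4120 - 6974) + 31369) - 14897 = (-2854 + 31369) - 14897 = 28515 - 14897 = 13618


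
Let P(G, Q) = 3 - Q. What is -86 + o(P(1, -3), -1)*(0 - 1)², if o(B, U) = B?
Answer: -80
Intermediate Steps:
-86 + o(P(1, -3), -1)*(0 - 1)² = -86 + (3 - 1*(-3))*(0 - 1)² = -86 + (3 + 3)*(-1)² = -86 + 6*1 = -86 + 6 = -80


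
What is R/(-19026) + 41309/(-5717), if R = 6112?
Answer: -410443669/54385821 ≈ -7.5469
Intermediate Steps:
R/(-19026) + 41309/(-5717) = 6112/(-19026) + 41309/(-5717) = 6112*(-1/19026) + 41309*(-1/5717) = -3056/9513 - 41309/5717 = -410443669/54385821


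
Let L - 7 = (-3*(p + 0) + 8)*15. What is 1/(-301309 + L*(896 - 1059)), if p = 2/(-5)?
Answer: -1/324944 ≈ -3.0775e-6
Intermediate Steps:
p = -⅖ (p = 2*(-⅕) = -⅖ ≈ -0.40000)
L = 145 (L = 7 + (-3*(-⅖ + 0) + 8)*15 = 7 + (-3*(-⅖) + 8)*15 = 7 + (6/5 + 8)*15 = 7 + (46/5)*15 = 7 + 138 = 145)
1/(-301309 + L*(896 - 1059)) = 1/(-301309 + 145*(896 - 1059)) = 1/(-301309 + 145*(-163)) = 1/(-301309 - 23635) = 1/(-324944) = -1/324944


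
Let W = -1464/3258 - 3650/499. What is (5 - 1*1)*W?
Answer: -8414824/270957 ≈ -31.056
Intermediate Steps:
W = -2103706/270957 (W = -1464*1/3258 - 3650*1/499 = -244/543 - 3650/499 = -2103706/270957 ≈ -7.7640)
(5 - 1*1)*W = (5 - 1*1)*(-2103706/270957) = (5 - 1)*(-2103706/270957) = 4*(-2103706/270957) = -8414824/270957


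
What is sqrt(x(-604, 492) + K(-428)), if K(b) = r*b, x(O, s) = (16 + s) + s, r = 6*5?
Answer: 8*I*sqrt(185) ≈ 108.81*I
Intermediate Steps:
r = 30
x(O, s) = 16 + 2*s
K(b) = 30*b
sqrt(x(-604, 492) + K(-428)) = sqrt((16 + 2*492) + 30*(-428)) = sqrt((16 + 984) - 12840) = sqrt(1000 - 12840) = sqrt(-11840) = 8*I*sqrt(185)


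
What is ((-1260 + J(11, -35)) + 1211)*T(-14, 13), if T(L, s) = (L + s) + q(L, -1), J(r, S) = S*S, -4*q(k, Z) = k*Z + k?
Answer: -1176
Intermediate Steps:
q(k, Z) = -k/4 - Z*k/4 (q(k, Z) = -(k*Z + k)/4 = -(Z*k + k)/4 = -(k + Z*k)/4 = -k/4 - Z*k/4)
J(r, S) = S**2
T(L, s) = L + s (T(L, s) = (L + s) - L*(1 - 1)/4 = (L + s) - 1/4*L*0 = (L + s) + 0 = L + s)
((-1260 + J(11, -35)) + 1211)*T(-14, 13) = ((-1260 + (-35)**2) + 1211)*(-14 + 13) = ((-1260 + 1225) + 1211)*(-1) = (-35 + 1211)*(-1) = 1176*(-1) = -1176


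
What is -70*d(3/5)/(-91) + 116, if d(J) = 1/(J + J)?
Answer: 4549/39 ≈ 116.64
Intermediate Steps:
d(J) = 1/(2*J)
-70*d(3/5)/(-91) + 116 = -70*1/(2*((3/5)))/(-91) + 116 = -70*1/(2*((3*(⅕))))*(-1)/91 + 116 = -70*1/(2*(⅗))*(-1)/91 + 116 = -70*(½)*(5/3)*(-1)/91 + 116 = -175*(-1)/(3*91) + 116 = -70*(-5/546) + 116 = 25/39 + 116 = 4549/39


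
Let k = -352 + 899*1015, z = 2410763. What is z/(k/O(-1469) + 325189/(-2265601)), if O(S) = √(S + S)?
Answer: -401404494299895379982/328503378001639177899599 + 868232800483866706982483*I*√2938/328503378001639177899599 ≈ -0.0012219 + 143.26*I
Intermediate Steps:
O(S) = √2*√S (O(S) = √(2*S) = √2*√S)
k = 912133 (k = -352 + 912485 = 912133)
z/(k/O(-1469) + 325189/(-2265601)) = 2410763/(912133/((√2*√(-1469))) + 325189/(-2265601)) = 2410763/(912133/((√2*(I*√1469))) + 325189*(-1/2265601)) = 2410763/(912133/((I*√2938)) - 325189/2265601) = 2410763/(912133*(-I*√2938/2938) - 325189/2265601) = 2410763/(-912133*I*√2938/2938 - 325189/2265601) = 2410763/(-325189/2265601 - 912133*I*√2938/2938)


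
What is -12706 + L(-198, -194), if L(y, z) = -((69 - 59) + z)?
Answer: -12522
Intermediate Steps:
L(y, z) = -10 - z (L(y, z) = -(10 + z) = -10 - z)
-12706 + L(-198, -194) = -12706 + (-10 - 1*(-194)) = -12706 + (-10 + 194) = -12706 + 184 = -12522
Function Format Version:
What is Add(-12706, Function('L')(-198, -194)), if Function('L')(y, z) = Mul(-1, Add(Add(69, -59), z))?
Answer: -12522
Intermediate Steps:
Function('L')(y, z) = Add(-10, Mul(-1, z)) (Function('L')(y, z) = Mul(-1, Add(10, z)) = Add(-10, Mul(-1, z)))
Add(-12706, Function('L')(-198, -194)) = Add(-12706, Add(-10, Mul(-1, -194))) = Add(-12706, Add(-10, 194)) = Add(-12706, 184) = -12522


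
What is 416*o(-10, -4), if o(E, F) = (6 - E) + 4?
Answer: 8320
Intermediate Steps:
o(E, F) = 10 - E
416*o(-10, -4) = 416*(10 - 1*(-10)) = 416*(10 + 10) = 416*20 = 8320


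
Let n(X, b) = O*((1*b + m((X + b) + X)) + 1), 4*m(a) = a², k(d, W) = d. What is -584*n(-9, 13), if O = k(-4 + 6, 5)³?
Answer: -94608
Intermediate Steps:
O = 8 (O = (-4 + 6)³ = 2³ = 8)
m(a) = a²/4
n(X, b) = 8 + 2*(b + 2*X)² + 8*b (n(X, b) = 8*((1*b + ((X + b) + X)²/4) + 1) = 8*((b + (b + 2*X)²/4) + 1) = 8*(1 + b + (b + 2*X)²/4) = 8 + 2*(b + 2*X)² + 8*b)
-584*n(-9, 13) = -584*(8 + 2*(13 + 2*(-9))² + 8*13) = -584*(8 + 2*(13 - 18)² + 104) = -584*(8 + 2*(-5)² + 104) = -584*(8 + 2*25 + 104) = -584*(8 + 50 + 104) = -584*162 = -94608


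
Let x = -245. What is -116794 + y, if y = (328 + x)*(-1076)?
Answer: -206102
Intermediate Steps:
y = -89308 (y = (328 - 245)*(-1076) = 83*(-1076) = -89308)
-116794 + y = -116794 - 89308 = -206102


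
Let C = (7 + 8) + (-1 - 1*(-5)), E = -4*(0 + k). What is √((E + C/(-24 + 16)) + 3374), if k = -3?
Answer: √54138/4 ≈ 58.169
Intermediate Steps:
E = 12 (E = -4*(0 - 3) = -4*(-3) = 12)
C = 19 (C = 15 + (-1 + 5) = 15 + 4 = 19)
√((E + C/(-24 + 16)) + 3374) = √((12 + 19/(-24 + 16)) + 3374) = √((12 + 19/(-8)) + 3374) = √((12 + 19*(-⅛)) + 3374) = √((12 - 19/8) + 3374) = √(77/8 + 3374) = √(27069/8) = √54138/4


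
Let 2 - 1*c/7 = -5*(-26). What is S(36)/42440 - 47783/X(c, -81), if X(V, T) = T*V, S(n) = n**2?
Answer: -241731503/385015680 ≈ -0.62785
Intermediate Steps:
c = -896 (c = 14 - (-35)*(-26) = 14 - 7*130 = 14 - 910 = -896)
S(36)/42440 - 47783/X(c, -81) = 36**2/42440 - 47783/((-81*(-896))) = 1296*(1/42440) - 47783/72576 = 162/5305 - 47783*1/72576 = 162/5305 - 47783/72576 = -241731503/385015680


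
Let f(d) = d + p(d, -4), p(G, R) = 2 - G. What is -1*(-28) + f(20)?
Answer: 30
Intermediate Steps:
f(d) = 2 (f(d) = d + (2 - d) = 2)
-1*(-28) + f(20) = -1*(-28) + 2 = 28 + 2 = 30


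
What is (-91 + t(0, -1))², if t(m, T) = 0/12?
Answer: 8281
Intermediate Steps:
t(m, T) = 0 (t(m, T) = 0*(1/12) = 0)
(-91 + t(0, -1))² = (-91 + 0)² = (-91)² = 8281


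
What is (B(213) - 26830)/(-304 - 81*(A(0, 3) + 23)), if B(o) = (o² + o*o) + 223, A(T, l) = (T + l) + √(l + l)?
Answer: -77277855/2884367 + 5194611*√6/5768734 ≈ -24.586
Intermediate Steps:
A(T, l) = T + l + √2*√l (A(T, l) = (T + l) + √(2*l) = (T + l) + √2*√l = T + l + √2*√l)
B(o) = 223 + 2*o² (B(o) = (o² + o²) + 223 = 2*o² + 223 = 223 + 2*o²)
(B(213) - 26830)/(-304 - 81*(A(0, 3) + 23)) = ((223 + 2*213²) - 26830)/(-304 - 81*((0 + 3 + √2*√3) + 23)) = ((223 + 2*45369) - 26830)/(-304 - 81*((0 + 3 + √6) + 23)) = ((223 + 90738) - 26830)/(-304 - 81*((3 + √6) + 23)) = (90961 - 26830)/(-304 - 81*(26 + √6)) = 64131/(-304 + (-2106 - 81*√6)) = 64131/(-2410 - 81*√6)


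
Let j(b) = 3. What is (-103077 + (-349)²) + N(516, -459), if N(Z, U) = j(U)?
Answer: 18727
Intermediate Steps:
N(Z, U) = 3
(-103077 + (-349)²) + N(516, -459) = (-103077 + (-349)²) + 3 = (-103077 + 121801) + 3 = 18724 + 3 = 18727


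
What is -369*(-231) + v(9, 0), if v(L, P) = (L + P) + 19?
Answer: 85267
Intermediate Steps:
v(L, P) = 19 + L + P
-369*(-231) + v(9, 0) = -369*(-231) + (19 + 9 + 0) = 85239 + 28 = 85267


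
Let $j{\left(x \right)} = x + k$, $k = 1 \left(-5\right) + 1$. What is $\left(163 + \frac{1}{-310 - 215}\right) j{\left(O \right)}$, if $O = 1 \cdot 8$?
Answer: $\frac{342296}{525} \approx 651.99$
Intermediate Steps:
$O = 8$
$k = -4$ ($k = -5 + 1 = -4$)
$j{\left(x \right)} = -4 + x$ ($j{\left(x \right)} = x - 4 = -4 + x$)
$\left(163 + \frac{1}{-310 - 215}\right) j{\left(O \right)} = \left(163 + \frac{1}{-310 - 215}\right) \left(-4 + 8\right) = \left(163 + \frac{1}{-525}\right) 4 = \left(163 - \frac{1}{525}\right) 4 = \frac{85574}{525} \cdot 4 = \frac{342296}{525}$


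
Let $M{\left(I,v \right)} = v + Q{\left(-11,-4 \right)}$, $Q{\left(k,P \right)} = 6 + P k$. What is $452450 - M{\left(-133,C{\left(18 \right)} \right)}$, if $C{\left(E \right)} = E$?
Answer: $452382$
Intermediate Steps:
$M{\left(I,v \right)} = 50 + v$ ($M{\left(I,v \right)} = v + \left(6 - -44\right) = v + \left(6 + 44\right) = v + 50 = 50 + v$)
$452450 - M{\left(-133,C{\left(18 \right)} \right)} = 452450 - \left(50 + 18\right) = 452450 - 68 = 452382$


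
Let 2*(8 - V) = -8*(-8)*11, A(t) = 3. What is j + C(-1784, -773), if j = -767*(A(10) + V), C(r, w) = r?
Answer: 259763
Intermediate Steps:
V = -344 (V = 8 - (-8*(-8))*11/2 = 8 - 32*11 = 8 - ½*704 = 8 - 352 = -344)
j = 261547 (j = -767*(3 - 344) = -767*(-341) = 261547)
j + C(-1784, -773) = 261547 - 1784 = 259763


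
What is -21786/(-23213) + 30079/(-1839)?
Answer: -658159373/42688707 ≈ -15.418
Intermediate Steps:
-21786/(-23213) + 30079/(-1839) = -21786*(-1/23213) + 30079*(-1/1839) = 21786/23213 - 30079/1839 = -658159373/42688707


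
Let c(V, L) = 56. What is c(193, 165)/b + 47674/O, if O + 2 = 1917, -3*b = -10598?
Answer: 36112198/1449655 ≈ 24.911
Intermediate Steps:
b = 10598/3 (b = -⅓*(-10598) = 10598/3 ≈ 3532.7)
O = 1915 (O = -2 + 1917 = 1915)
c(193, 165)/b + 47674/O = 56/(10598/3) + 47674/1915 = 56*(3/10598) + 47674*(1/1915) = 12/757 + 47674/1915 = 36112198/1449655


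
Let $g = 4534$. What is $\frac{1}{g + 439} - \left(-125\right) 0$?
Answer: $\frac{1}{4973} \approx 0.00020109$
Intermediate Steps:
$\frac{1}{g + 439} - \left(-125\right) 0 = \frac{1}{4534 + 439} - \left(-125\right) 0 = \frac{1}{4973} - 0 = \frac{1}{4973} + 0 = \frac{1}{4973}$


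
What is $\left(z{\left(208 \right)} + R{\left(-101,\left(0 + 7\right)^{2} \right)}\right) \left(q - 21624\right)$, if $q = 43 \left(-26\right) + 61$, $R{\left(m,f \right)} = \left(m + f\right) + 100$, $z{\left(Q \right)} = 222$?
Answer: $-6123870$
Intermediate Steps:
$R{\left(m,f \right)} = 100 + f + m$ ($R{\left(m,f \right)} = \left(f + m\right) + 100 = 100 + f + m$)
$q = -1057$ ($q = -1118 + 61 = -1057$)
$\left(z{\left(208 \right)} + R{\left(-101,\left(0 + 7\right)^{2} \right)}\right) \left(q - 21624\right) = \left(222 + \left(100 + \left(0 + 7\right)^{2} - 101\right)\right) \left(-1057 - 21624\right) = \left(222 + \left(100 + 7^{2} - 101\right)\right) \left(-22681\right) = \left(222 + \left(100 + 49 - 101\right)\right) \left(-22681\right) = \left(222 + 48\right) \left(-22681\right) = 270 \left(-22681\right) = -6123870$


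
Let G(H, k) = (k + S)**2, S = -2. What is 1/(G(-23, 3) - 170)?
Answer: -1/169 ≈ -0.0059172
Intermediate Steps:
G(H, k) = (-2 + k)**2 (G(H, k) = (k - 2)**2 = (-2 + k)**2)
1/(G(-23, 3) - 170) = 1/((-2 + 3)**2 - 170) = 1/(1**2 - 170) = 1/(1 - 170) = 1/(-169) = -1/169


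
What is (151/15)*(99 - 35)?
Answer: 9664/15 ≈ 644.27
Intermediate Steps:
(151/15)*(99 - 35) = (151*(1/15))*64 = (151/15)*64 = 9664/15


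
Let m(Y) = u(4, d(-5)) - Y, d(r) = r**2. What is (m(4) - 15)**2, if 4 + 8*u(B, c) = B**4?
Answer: 625/4 ≈ 156.25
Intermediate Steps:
u(B, c) = -1/2 + B**4/8
m(Y) = 63/2 - Y (m(Y) = (-1/2 + (1/8)*4**4) - Y = (-1/2 + (1/8)*256) - Y = (-1/2 + 32) - Y = 63/2 - Y)
(m(4) - 15)**2 = ((63/2 - 1*4) - 15)**2 = ((63/2 - 4) - 15)**2 = (55/2 - 15)**2 = (25/2)**2 = 625/4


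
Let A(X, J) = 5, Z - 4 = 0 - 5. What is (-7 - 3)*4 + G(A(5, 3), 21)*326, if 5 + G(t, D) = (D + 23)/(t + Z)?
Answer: 1916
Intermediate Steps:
Z = -1 (Z = 4 + (0 - 5) = 4 - 5 = -1)
G(t, D) = -5 + (23 + D)/(-1 + t) (G(t, D) = -5 + (D + 23)/(t - 1) = -5 + (23 + D)/(-1 + t))
(-7 - 3)*4 + G(A(5, 3), 21)*326 = (-7 - 3)*4 + ((28 + 21 - 5*5)/(-1 + 5))*326 = -10*4 + ((28 + 21 - 25)/4)*326 = -40 + ((¼)*24)*326 = -40 + 6*326 = -40 + 1956 = 1916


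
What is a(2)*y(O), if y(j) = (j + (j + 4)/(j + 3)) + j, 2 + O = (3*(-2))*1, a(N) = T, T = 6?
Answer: -456/5 ≈ -91.200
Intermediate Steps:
a(N) = 6
O = -8 (O = -2 + (3*(-2))*1 = -2 - 6*1 = -2 - 6 = -8)
y(j) = 2*j + (4 + j)/(3 + j) (y(j) = (j + (4 + j)/(3 + j)) + j = 2*j + (4 + j)/(3 + j))
a(2)*y(O) = 6*((4 + 2*(-8)**2 + 7*(-8))/(3 - 8)) = 6*((4 + 2*64 - 56)/(-5)) = 6*(-(4 + 128 - 56)/5) = 6*(-1/5*76) = 6*(-76/5) = -456/5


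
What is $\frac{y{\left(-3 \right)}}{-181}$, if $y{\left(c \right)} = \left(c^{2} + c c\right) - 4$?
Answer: $- \frac{14}{181} \approx -0.077348$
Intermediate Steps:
$y{\left(c \right)} = -4 + 2 c^{2}$ ($y{\left(c \right)} = \left(c^{2} + c^{2}\right) - 4 = 2 c^{2} - 4 = -4 + 2 c^{2}$)
$\frac{y{\left(-3 \right)}}{-181} = \frac{-4 + 2 \left(-3\right)^{2}}{-181} = - \frac{-4 + 2 \cdot 9}{181} = - \frac{-4 + 18}{181} = \left(- \frac{1}{181}\right) 14 = - \frac{14}{181}$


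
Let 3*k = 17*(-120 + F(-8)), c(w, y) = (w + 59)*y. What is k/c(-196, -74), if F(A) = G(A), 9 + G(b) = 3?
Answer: -357/5069 ≈ -0.070428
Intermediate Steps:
G(b) = -6 (G(b) = -9 + 3 = -6)
F(A) = -6
c(w, y) = y*(59 + w) (c(w, y) = (59 + w)*y = y*(59 + w))
k = -714 (k = (17*(-120 - 6))/3 = (17*(-126))/3 = (⅓)*(-2142) = -714)
k/c(-196, -74) = -714*(-1/(74*(59 - 196))) = -714/((-74*(-137))) = -714/10138 = -714*1/10138 = -357/5069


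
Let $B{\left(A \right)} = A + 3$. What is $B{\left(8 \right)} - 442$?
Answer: $-431$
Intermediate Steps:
$B{\left(A \right)} = 3 + A$
$B{\left(8 \right)} - 442 = \left(3 + 8\right) - 442 = 11 - 442 = -431$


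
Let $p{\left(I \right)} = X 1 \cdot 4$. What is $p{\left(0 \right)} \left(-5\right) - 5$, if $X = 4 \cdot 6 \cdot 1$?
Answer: $-485$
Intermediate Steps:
$X = 24$ ($X = 24 \cdot 1 = 24$)
$p{\left(I \right)} = 96$ ($p{\left(I \right)} = 24 \cdot 1 \cdot 4 = 24 \cdot 4 = 96$)
$p{\left(0 \right)} \left(-5\right) - 5 = 96 \left(-5\right) - 5 = -480 - 5 = -485$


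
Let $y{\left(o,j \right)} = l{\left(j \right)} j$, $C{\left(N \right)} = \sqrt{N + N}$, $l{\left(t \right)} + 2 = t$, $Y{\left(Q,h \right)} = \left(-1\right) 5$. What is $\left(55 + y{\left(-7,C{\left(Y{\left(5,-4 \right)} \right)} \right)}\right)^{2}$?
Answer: $1985 - 180 i \sqrt{10} \approx 1985.0 - 569.21 i$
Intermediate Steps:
$Y{\left(Q,h \right)} = -5$
$l{\left(t \right)} = -2 + t$
$C{\left(N \right)} = \sqrt{2} \sqrt{N}$ ($C{\left(N \right)} = \sqrt{2 N} = \sqrt{2} \sqrt{N}$)
$y{\left(o,j \right)} = j \left(-2 + j\right)$ ($y{\left(o,j \right)} = \left(-2 + j\right) j = j \left(-2 + j\right)$)
$\left(55 + y{\left(-7,C{\left(Y{\left(5,-4 \right)} \right)} \right)}\right)^{2} = \left(55 + \sqrt{2} \sqrt{-5} \left(-2 + \sqrt{2} \sqrt{-5}\right)\right)^{2} = \left(55 + \sqrt{2} i \sqrt{5} \left(-2 + \sqrt{2} i \sqrt{5}\right)\right)^{2} = \left(55 + i \sqrt{10} \left(-2 + i \sqrt{10}\right)\right)^{2}$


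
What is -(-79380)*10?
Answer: 793800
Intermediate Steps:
-(-79380)*10 = -1470*(-540) = 793800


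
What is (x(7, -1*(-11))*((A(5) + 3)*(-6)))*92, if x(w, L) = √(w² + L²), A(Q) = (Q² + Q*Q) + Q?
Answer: -32016*√170 ≈ -4.1744e+5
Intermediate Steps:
A(Q) = Q + 2*Q² (A(Q) = (Q² + Q²) + Q = 2*Q² + Q = Q + 2*Q²)
x(w, L) = √(L² + w²)
(x(7, -1*(-11))*((A(5) + 3)*(-6)))*92 = (√((-1*(-11))² + 7²)*((5*(1 + 2*5) + 3)*(-6)))*92 = (√(11² + 49)*((5*(1 + 10) + 3)*(-6)))*92 = (√(121 + 49)*((5*11 + 3)*(-6)))*92 = (√170*((55 + 3)*(-6)))*92 = (√170*(58*(-6)))*92 = (√170*(-348))*92 = -348*√170*92 = -32016*√170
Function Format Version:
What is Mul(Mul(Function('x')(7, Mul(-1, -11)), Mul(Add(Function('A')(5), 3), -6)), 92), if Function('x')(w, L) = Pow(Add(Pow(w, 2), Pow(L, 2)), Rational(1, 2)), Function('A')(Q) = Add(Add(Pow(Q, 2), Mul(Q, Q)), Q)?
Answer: Mul(-32016, Pow(170, Rational(1, 2))) ≈ -4.1744e+5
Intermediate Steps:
Function('A')(Q) = Add(Q, Mul(2, Pow(Q, 2))) (Function('A')(Q) = Add(Add(Pow(Q, 2), Pow(Q, 2)), Q) = Add(Mul(2, Pow(Q, 2)), Q) = Add(Q, Mul(2, Pow(Q, 2))))
Function('x')(w, L) = Pow(Add(Pow(L, 2), Pow(w, 2)), Rational(1, 2))
Mul(Mul(Function('x')(7, Mul(-1, -11)), Mul(Add(Function('A')(5), 3), -6)), 92) = Mul(Mul(Pow(Add(Pow(Mul(-1, -11), 2), Pow(7, 2)), Rational(1, 2)), Mul(Add(Mul(5, Add(1, Mul(2, 5))), 3), -6)), 92) = Mul(Mul(Pow(Add(Pow(11, 2), 49), Rational(1, 2)), Mul(Add(Mul(5, Add(1, 10)), 3), -6)), 92) = Mul(Mul(Pow(Add(121, 49), Rational(1, 2)), Mul(Add(Mul(5, 11), 3), -6)), 92) = Mul(Mul(Pow(170, Rational(1, 2)), Mul(Add(55, 3), -6)), 92) = Mul(Mul(Pow(170, Rational(1, 2)), Mul(58, -6)), 92) = Mul(Mul(Pow(170, Rational(1, 2)), -348), 92) = Mul(Mul(-348, Pow(170, Rational(1, 2))), 92) = Mul(-32016, Pow(170, Rational(1, 2)))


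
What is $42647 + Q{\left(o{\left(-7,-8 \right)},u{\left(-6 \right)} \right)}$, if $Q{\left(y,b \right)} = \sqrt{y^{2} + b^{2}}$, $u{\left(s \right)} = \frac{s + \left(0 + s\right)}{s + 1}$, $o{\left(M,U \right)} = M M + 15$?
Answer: $42647 + \frac{4 \sqrt{6409}}{5} \approx 42711.0$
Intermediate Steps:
$o{\left(M,U \right)} = 15 + M^{2}$ ($o{\left(M,U \right)} = M^{2} + 15 = 15 + M^{2}$)
$u{\left(s \right)} = \frac{2 s}{1 + s}$ ($u{\left(s \right)} = \frac{s + s}{1 + s} = \frac{2 s}{1 + s}$)
$Q{\left(y,b \right)} = \sqrt{b^{2} + y^{2}}$
$42647 + Q{\left(o{\left(-7,-8 \right)},u{\left(-6 \right)} \right)} = 42647 + \sqrt{\left(2 \left(-6\right) \frac{1}{1 - 6}\right)^{2} + \left(15 + \left(-7\right)^{2}\right)^{2}} = 42647 + \sqrt{\left(2 \left(-6\right) \frac{1}{-5}\right)^{2} + \left(15 + 49\right)^{2}} = 42647 + \sqrt{\left(2 \left(-6\right) \left(- \frac{1}{5}\right)\right)^{2} + 64^{2}} = 42647 + \sqrt{\left(\frac{12}{5}\right)^{2} + 4096} = 42647 + \sqrt{\frac{144}{25} + 4096} = 42647 + \sqrt{\frac{102544}{25}} = 42647 + \frac{4 \sqrt{6409}}{5}$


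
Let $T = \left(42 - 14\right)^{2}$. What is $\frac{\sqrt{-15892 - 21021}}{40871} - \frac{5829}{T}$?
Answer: $- \frac{5829}{784} + \frac{i \sqrt{36913}}{40871} \approx -7.435 + 0.0047008 i$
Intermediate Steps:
$T = 784$ ($T = 28^{2} = 784$)
$\frac{\sqrt{-15892 - 21021}}{40871} - \frac{5829}{T} = \frac{\sqrt{-15892 - 21021}}{40871} - \frac{5829}{784} = \sqrt{-36913} \cdot \frac{1}{40871} - \frac{5829}{784} = i \sqrt{36913} \cdot \frac{1}{40871} - \frac{5829}{784} = \frac{i \sqrt{36913}}{40871} - \frac{5829}{784} = - \frac{5829}{784} + \frac{i \sqrt{36913}}{40871}$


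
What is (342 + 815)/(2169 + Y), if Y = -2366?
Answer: -1157/197 ≈ -5.8731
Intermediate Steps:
(342 + 815)/(2169 + Y) = (342 + 815)/(2169 - 2366) = 1157/(-197) = 1157*(-1/197) = -1157/197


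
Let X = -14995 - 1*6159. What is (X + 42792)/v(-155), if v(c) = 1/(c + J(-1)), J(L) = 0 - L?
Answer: -3332252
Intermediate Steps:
X = -21154 (X = -14995 - 6159 = -21154)
J(L) = -L
v(c) = 1/(1 + c) (v(c) = 1/(c - 1*(-1)) = 1/(c + 1) = 1/(1 + c))
(X + 42792)/v(-155) = (-21154 + 42792)/(1/(1 - 155)) = 21638/(1/(-154)) = 21638/(-1/154) = 21638*(-154) = -3332252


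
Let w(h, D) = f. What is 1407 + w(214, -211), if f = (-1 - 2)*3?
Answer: 1398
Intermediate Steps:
f = -9 (f = -3*3 = -9)
w(h, D) = -9
1407 + w(214, -211) = 1407 - 9 = 1398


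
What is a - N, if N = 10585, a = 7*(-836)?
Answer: -16437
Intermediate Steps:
a = -5852
a - N = -5852 - 1*10585 = -5852 - 10585 = -16437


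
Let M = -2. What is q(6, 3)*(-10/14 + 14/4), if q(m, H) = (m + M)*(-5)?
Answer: -390/7 ≈ -55.714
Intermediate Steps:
q(m, H) = 10 - 5*m (q(m, H) = (m - 2)*(-5) = (-2 + m)*(-5) = 10 - 5*m)
q(6, 3)*(-10/14 + 14/4) = (10 - 5*6)*(-10/14 + 14/4) = (10 - 30)*(-10*1/14 + 14*(¼)) = -20*(-5/7 + 7/2) = -20*39/14 = -390/7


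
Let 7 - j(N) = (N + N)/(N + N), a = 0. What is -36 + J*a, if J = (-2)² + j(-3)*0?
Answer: -36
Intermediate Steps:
j(N) = 6 (j(N) = 7 - (N + N)/(N + N) = 7 - 2*N/(2*N) = 7 - 2*N*1/(2*N) = 7 - 1*1 = 7 - 1 = 6)
J = 4 (J = (-2)² + 6*0 = 4 + 0 = 4)
-36 + J*a = -36 + 4*0 = -36 + 0 = -36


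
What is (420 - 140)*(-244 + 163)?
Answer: -22680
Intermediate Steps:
(420 - 140)*(-244 + 163) = 280*(-81) = -22680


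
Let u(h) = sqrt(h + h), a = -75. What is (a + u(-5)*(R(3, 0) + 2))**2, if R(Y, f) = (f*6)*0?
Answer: 5585 - 300*I*sqrt(10) ≈ 5585.0 - 948.68*I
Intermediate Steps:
R(Y, f) = 0 (R(Y, f) = (6*f)*0 = 0)
u(h) = sqrt(2)*sqrt(h) (u(h) = sqrt(2*h) = sqrt(2)*sqrt(h))
(a + u(-5)*(R(3, 0) + 2))**2 = (-75 + (sqrt(2)*sqrt(-5))*(0 + 2))**2 = (-75 + (sqrt(2)*(I*sqrt(5)))*2)**2 = (-75 + (I*sqrt(10))*2)**2 = (-75 + 2*I*sqrt(10))**2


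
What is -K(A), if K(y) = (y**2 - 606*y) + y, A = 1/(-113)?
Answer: -68366/12769 ≈ -5.3541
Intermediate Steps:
A = -1/113 ≈ -0.0088496
K(y) = y**2 - 605*y
-K(A) = -(-1)*(-605 - 1/113)/113 = -(-1)*(-68366)/(113*113) = -1*68366/12769 = -68366/12769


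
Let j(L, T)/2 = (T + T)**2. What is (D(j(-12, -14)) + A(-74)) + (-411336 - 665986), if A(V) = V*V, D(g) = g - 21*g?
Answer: -1103206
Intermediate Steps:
j(L, T) = 8*T**2 (j(L, T) = 2*(T + T)**2 = 2*(2*T)**2 = 2*(4*T**2) = 8*T**2)
D(g) = -20*g
A(V) = V**2
(D(j(-12, -14)) + A(-74)) + (-411336 - 665986) = (-160*(-14)**2 + (-74)**2) + (-411336 - 665986) = (-160*196 + 5476) - 1077322 = (-20*1568 + 5476) - 1077322 = (-31360 + 5476) - 1077322 = -25884 - 1077322 = -1103206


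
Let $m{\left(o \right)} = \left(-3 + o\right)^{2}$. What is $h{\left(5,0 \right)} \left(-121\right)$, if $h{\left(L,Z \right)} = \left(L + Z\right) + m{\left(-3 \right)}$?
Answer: $-4961$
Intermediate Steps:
$h{\left(L,Z \right)} = 36 + L + Z$ ($h{\left(L,Z \right)} = \left(L + Z\right) + \left(-3 - 3\right)^{2} = \left(L + Z\right) + \left(-6\right)^{2} = \left(L + Z\right) + 36 = 36 + L + Z$)
$h{\left(5,0 \right)} \left(-121\right) = \left(36 + 5 + 0\right) \left(-121\right) = 41 \left(-121\right) = -4961$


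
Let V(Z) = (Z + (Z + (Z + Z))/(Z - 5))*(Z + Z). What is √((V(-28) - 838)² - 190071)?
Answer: 3*√2084317/11 ≈ 393.74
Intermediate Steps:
V(Z) = 2*Z*(Z + 3*Z/(-5 + Z)) (V(Z) = (Z + (Z + 2*Z)/(-5 + Z))*(2*Z) = (Z + (3*Z)/(-5 + Z))*(2*Z) = (Z + 3*Z/(-5 + Z))*(2*Z) = 2*Z*(Z + 3*Z/(-5 + Z)))
√((V(-28) - 838)² - 190071) = √((2*(-28)²*(-2 - 28)/(-5 - 28) - 838)² - 190071) = √((2*784*(-30)/(-33) - 838)² - 190071) = √((2*784*(-1/33)*(-30) - 838)² - 190071) = √((15680/11 - 838)² - 190071) = √((6462/11)² - 190071) = √(41757444/121 - 190071) = √(18758853/121) = 3*√2084317/11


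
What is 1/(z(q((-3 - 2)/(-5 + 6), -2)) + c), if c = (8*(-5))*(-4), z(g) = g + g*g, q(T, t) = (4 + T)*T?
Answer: 1/190 ≈ 0.0052632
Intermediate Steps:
q(T, t) = T*(4 + T)
z(g) = g + g²
c = 160 (c = -40*(-4) = 160)
1/(z(q((-3 - 2)/(-5 + 6), -2)) + c) = 1/((((-3 - 2)/(-5 + 6))*(4 + (-3 - 2)/(-5 + 6)))*(1 + ((-3 - 2)/(-5 + 6))*(4 + (-3 - 2)/(-5 + 6))) + 160) = 1/(((-5/1)*(4 - 5/1))*(1 + (-5/1)*(4 - 5/1)) + 160) = 1/(((-5*1)*(4 - 5*1))*(1 + (-5*1)*(4 - 5*1)) + 160) = 1/((-5*(4 - 5))*(1 - 5*(4 - 5)) + 160) = 1/((-5*(-1))*(1 - 5*(-1)) + 160) = 1/(5*(1 + 5) + 160) = 1/(5*6 + 160) = 1/(30 + 160) = 1/190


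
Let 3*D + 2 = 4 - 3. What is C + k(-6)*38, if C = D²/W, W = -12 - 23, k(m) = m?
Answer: -71821/315 ≈ -228.00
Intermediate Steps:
D = -⅓ (D = -⅔ + (4 - 3)/3 = -⅔ + (⅓)*1 = -⅔ + ⅓ = -⅓ ≈ -0.33333)
W = -35
C = -1/315 (C = (-⅓)²/(-35) = (⅑)*(-1/35) = -1/315 ≈ -0.0031746)
C + k(-6)*38 = -1/315 - 6*38 = -1/315 - 228 = -71821/315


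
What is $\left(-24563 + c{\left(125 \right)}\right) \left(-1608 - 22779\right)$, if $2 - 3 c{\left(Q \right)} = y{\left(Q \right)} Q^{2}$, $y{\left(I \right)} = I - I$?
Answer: $599001623$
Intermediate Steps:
$y{\left(I \right)} = 0$
$c{\left(Q \right)} = \frac{2}{3}$ ($c{\left(Q \right)} = \frac{2}{3} - \frac{0 Q^{2}}{3} = \frac{2}{3} - 0 = \frac{2}{3} + 0 = \frac{2}{3}$)
$\left(-24563 + c{\left(125 \right)}\right) \left(-1608 - 22779\right) = \left(-24563 + \frac{2}{3}\right) \left(-1608 - 22779\right) = \left(- \frac{73687}{3}\right) \left(-24387\right) = 599001623$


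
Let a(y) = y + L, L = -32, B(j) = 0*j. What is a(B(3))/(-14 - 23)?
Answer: 32/37 ≈ 0.86486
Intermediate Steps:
B(j) = 0
a(y) = -32 + y (a(y) = y - 32 = -32 + y)
a(B(3))/(-14 - 23) = (-32 + 0)/(-14 - 23) = -32/(-37) = -32*(-1/37) = 32/37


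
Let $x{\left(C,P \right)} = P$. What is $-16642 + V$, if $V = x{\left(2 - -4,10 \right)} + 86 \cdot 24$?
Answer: $-14568$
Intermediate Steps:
$V = 2074$ ($V = 10 + 86 \cdot 24 = 10 + 2064 = 2074$)
$-16642 + V = -16642 + 2074 = -14568$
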